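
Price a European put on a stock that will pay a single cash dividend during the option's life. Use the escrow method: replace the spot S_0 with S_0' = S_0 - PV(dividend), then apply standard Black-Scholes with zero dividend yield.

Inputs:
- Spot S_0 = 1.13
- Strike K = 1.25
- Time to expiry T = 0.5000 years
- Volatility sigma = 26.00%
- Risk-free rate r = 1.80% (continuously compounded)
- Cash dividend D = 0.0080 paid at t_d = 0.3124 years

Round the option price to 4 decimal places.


PV(D) = D * exp(-r * t_d) = 0.0080 * 0.99439258 = 0.00795514
S_0' = S_0 - PV(D) = 1.1300 - 0.00795514 = 1.12204486
d1 = (ln(S_0'/K) + (r + sigma^2/2)*T) / (sigma*sqrt(T)) = -0.44651489
d2 = d1 - sigma*sqrt(T) = -0.63036265
exp(-rT) = 0.99104038
N(-d1) = 0.67238732; N(-d2) = 0.73577133
P = K * exp(-rT) * N(-d2) - S_0' * N(-d1) = 1.2500 * 0.99104038 * 0.73577133 - 1.12204486 * 0.67238732 = 0.1570

Answer: Price = 0.1570


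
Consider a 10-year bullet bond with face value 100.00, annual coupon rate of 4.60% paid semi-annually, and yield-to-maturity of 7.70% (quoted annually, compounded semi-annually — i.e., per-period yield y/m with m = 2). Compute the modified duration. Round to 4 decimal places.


Coupon per period c = face * coupon_rate / m = 2.300000
Periods per year m = 2; per-period yield y/m = 0.038500
Number of cashflows N = 20
Cashflows (t years, CF_t, discount factor 1/(1+y/m)^(m*t), PV):
  t = 0.5000: CF_t = 2.300000, DF = 0.962927, PV = 2.214733
  t = 1.0000: CF_t = 2.300000, DF = 0.927229, PV = 2.132627
  t = 1.5000: CF_t = 2.300000, DF = 0.892854, PV = 2.053564
  t = 2.0000: CF_t = 2.300000, DF = 0.859754, PV = 1.977433
  t = 2.5000: CF_t = 2.300000, DF = 0.827880, PV = 1.904124
  t = 3.0000: CF_t = 2.300000, DF = 0.797188, PV = 1.833533
  t = 3.5000: CF_t = 2.300000, DF = 0.767635, PV = 1.765559
  t = 4.0000: CF_t = 2.300000, DF = 0.739176, PV = 1.700105
  t = 4.5000: CF_t = 2.300000, DF = 0.711773, PV = 1.637078
  t = 5.0000: CF_t = 2.300000, DF = 0.685386, PV = 1.576387
  t = 5.5000: CF_t = 2.300000, DF = 0.659977, PV = 1.517946
  t = 6.0000: CF_t = 2.300000, DF = 0.635509, PV = 1.461672
  t = 6.5000: CF_t = 2.300000, DF = 0.611949, PV = 1.407484
  t = 7.0000: CF_t = 2.300000, DF = 0.589263, PV = 1.355304
  t = 7.5000: CF_t = 2.300000, DF = 0.567417, PV = 1.305060
  t = 8.0000: CF_t = 2.300000, DF = 0.546381, PV = 1.256677
  t = 8.5000: CF_t = 2.300000, DF = 0.526126, PV = 1.210089
  t = 9.0000: CF_t = 2.300000, DF = 0.506621, PV = 1.165228
  t = 9.5000: CF_t = 2.300000, DF = 0.487839, PV = 1.122030
  t = 10.0000: CF_t = 102.300000, DF = 0.469753, PV = 48.055778
Price P = sum_t PV_t = 78.652412
First compute Macaulay numerator sum_t t * PV_t:
  t * PV_t at t = 0.5000: 1.107366
  t * PV_t at t = 1.0000: 2.132627
  t * PV_t at t = 1.5000: 3.080347
  t * PV_t at t = 2.0000: 3.954867
  t * PV_t at t = 2.5000: 4.760311
  t * PV_t at t = 3.0000: 5.500600
  t * PV_t at t = 3.5000: 6.179458
  t * PV_t at t = 4.0000: 6.800421
  t * PV_t at t = 4.5000: 7.366850
  t * PV_t at t = 5.0000: 7.881935
  t * PV_t at t = 5.5000: 8.348703
  t * PV_t at t = 6.0000: 8.770030
  t * PV_t at t = 6.5000: 9.148643
  t * PV_t at t = 7.0000: 9.487130
  t * PV_t at t = 7.5000: 9.787946
  t * PV_t at t = 8.0000: 10.053420
  t * PV_t at t = 8.5000: 10.285757
  t * PV_t at t = 9.0000: 10.487050
  t * PV_t at t = 9.5000: 10.659281
  t * PV_t at t = 10.0000: 480.557784
Macaulay duration D = 616.350526 / 78.652412 = 7.836384
Modified duration = D / (1 + y/m) = 7.836384 / (1 + 0.038500) = 7.545868

Answer: Modified duration = 7.5459


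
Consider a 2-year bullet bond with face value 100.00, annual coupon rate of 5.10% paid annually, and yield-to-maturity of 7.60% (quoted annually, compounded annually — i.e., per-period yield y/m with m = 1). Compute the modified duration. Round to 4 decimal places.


Coupon per period c = face * coupon_rate / m = 5.100000
Periods per year m = 1; per-period yield y/m = 0.076000
Number of cashflows N = 2
Cashflows (t years, CF_t, discount factor 1/(1+y/m)^(m*t), PV):
  t = 1.0000: CF_t = 5.100000, DF = 0.929368, PV = 4.739777
  t = 2.0000: CF_t = 105.100000, DF = 0.863725, PV = 90.777491
Price P = sum_t PV_t = 95.517268
First compute Macaulay numerator sum_t t * PV_t:
  t * PV_t at t = 1.0000: 4.739777
  t * PV_t at t = 2.0000: 181.554981
Macaulay duration D = 186.294758 / 95.517268 = 1.950378
Modified duration = D / (1 + y/m) = 1.950378 / (1 + 0.076000) = 1.812619

Answer: Modified duration = 1.8126


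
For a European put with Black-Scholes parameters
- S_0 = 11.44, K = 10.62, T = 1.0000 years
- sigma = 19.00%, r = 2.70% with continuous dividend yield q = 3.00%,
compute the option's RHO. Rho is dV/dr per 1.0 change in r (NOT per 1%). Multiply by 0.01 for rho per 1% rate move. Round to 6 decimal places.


d1 = 0.4706682639; d2 = 0.2806682639
phi(d1) = 0.3571130643; exp(-qT) = 0.9704455335; exp(-rT) = 0.9733612415
N(-d2) = 0.3894824262
Rho = -K*T*exp(-rT)*N(-d2) = -10.6200 * 1.0000 * 0.9733612415 * 0.3894824262 = -4.026117

Answer: Rho = -4.026117


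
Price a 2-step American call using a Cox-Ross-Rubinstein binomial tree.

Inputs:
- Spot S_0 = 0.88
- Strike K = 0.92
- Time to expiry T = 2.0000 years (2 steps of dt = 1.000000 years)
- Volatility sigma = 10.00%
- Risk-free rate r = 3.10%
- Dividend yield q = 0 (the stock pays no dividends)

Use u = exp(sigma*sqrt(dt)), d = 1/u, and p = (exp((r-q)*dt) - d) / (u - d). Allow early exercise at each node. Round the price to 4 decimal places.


Answer: Price = V(0,0) = 0.0582

Derivation:
dt = T/N = 1.000000
u = exp(sigma*sqrt(dt)) = 1.105171; d = 1/u = 0.904837
p = (exp((r-q)*dt) - d) / (u - d) = 0.632186
Discount per step: exp(-r*dt) = 0.969476
Stock lattice S(k, i) with i counting down-moves:
  k=0: S(0,0) = 0.8800
  k=1: S(1,0) = 0.9726; S(1,1) = 0.7963
  k=2: S(2,0) = 1.0748; S(2,1) = 0.8800; S(2,2) = 0.7205
Terminal payoffs V(N, i) = max(S_T - K, 0):
  V(2,0) = 0.154834; V(2,1) = 0.000000; V(2,2) = 0.000000
Backward induction: V(k, i) = exp(-r*dt) * [p * V(k+1, i) + (1-p) * V(k+1, i+1)]; then take max(V_cont, immediate exercise) for American.
  V(1,0) = exp(-r*dt) * [p*0.154834 + (1-p)*0.000000] = 0.094896; exercise = 0.052550; V(1,0) = max -> 0.094896
  V(1,1) = exp(-r*dt) * [p*0.000000 + (1-p)*0.000000] = 0.000000; exercise = 0.000000; V(1,1) = max -> 0.000000
  V(0,0) = exp(-r*dt) * [p*0.094896 + (1-p)*0.000000] = 0.058161; exercise = 0.000000; V(0,0) = max -> 0.058161


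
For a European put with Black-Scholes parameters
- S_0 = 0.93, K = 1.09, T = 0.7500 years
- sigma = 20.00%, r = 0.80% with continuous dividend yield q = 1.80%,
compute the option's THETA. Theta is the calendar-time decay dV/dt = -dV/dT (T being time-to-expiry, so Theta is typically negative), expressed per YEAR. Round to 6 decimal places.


d1 = -0.8732329815; d2 = -1.0464380622
phi(d1) = 0.2724755338; exp(-qT) = 0.9865907163; exp(-rT) = 0.9940179641
Theta = -S*exp(-qT)*phi(d1)*sigma/(2*sqrt(T)) + r*K*exp(-rT)*N(-d2) - q*S*exp(-qT)*N(-d1)
N(-d1) = 0.8087319493; N(-d2) = 0.8523205864; sqrt(T) = 0.8660254038
Term 1 = -0.9300 * 0.9865907163 * 0.2724755338 * 0.2000 / (2 * 0.8660254038) = -0.0288680104
Term 2 = 0.0080 * 1.0900 * 0.9940179641 * 0.8523205864 = 0.0073877756
Term 3 = -0.0180 * 0.9300 * 0.9865907163 * 0.8087319493 = -0.0133566356
Theta = -0.0288680104 + (0.0073877756) + (-0.0133566356) = -0.034837

Answer: Theta = -0.034837


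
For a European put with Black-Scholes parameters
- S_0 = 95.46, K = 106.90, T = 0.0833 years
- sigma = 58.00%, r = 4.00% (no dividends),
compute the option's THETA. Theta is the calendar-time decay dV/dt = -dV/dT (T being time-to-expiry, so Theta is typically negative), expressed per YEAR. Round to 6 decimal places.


Answer: Theta = -29.197584

Derivation:
d1 = -0.5725480343; d2 = -0.7399461227
phi(d1) = 0.3386310342; exp(-qT) = 1.0000000000; exp(-rT) = 0.9966735450
Theta = -S*exp(-qT)*phi(d1)*sigma/(2*sqrt(T)) + r*K*exp(-rT)*N(-d2) - q*S*exp(-qT)*N(-d1)
N(-d1) = 0.7165246232; N(-d2) = 0.7703336567; sqrt(T) = 0.2886173938
Term 1 = -95.4600 * 1.0000000000 * 0.3386310342 * 0.5800 / (2 * 0.2886173938) = -32.4805731517
Term 2 = 0.0400 * 106.9000 * 0.9966735450 * 0.7703336567 = 3.2829895505
Term 3 = 0 (no dividend yield, q = 0)
Theta = -32.4805731517 + (3.2829895505) + (0.0000000000) = -29.197584


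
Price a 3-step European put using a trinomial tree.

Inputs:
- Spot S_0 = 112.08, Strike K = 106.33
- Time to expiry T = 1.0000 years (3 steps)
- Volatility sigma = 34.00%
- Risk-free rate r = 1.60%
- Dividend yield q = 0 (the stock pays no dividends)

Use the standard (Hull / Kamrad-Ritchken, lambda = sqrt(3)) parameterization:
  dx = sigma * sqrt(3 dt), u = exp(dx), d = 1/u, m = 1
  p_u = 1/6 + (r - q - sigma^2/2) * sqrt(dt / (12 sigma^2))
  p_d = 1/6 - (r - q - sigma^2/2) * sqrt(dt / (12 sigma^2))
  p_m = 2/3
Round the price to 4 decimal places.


dt = T/N = 0.333333; dx = sigma*sqrt(3*dt) = 0.340000
u = exp(dx) = 1.404948; d = 1/u = 0.711770
p_u = 0.146176, p_m = 0.666667, p_d = 0.187157
Discount per step: exp(-r*dt) = 0.994681
Stock lattice S(k, j) with j the centered position index:
  k=0: S(0,+0) = 112.0800
  k=1: S(1,-1) = 79.7752; S(1,+0) = 112.0800; S(1,+1) = 157.4665
  k=2: S(2,-2) = 56.7816; S(2,-1) = 79.7752; S(2,+0) = 112.0800; S(2,+1) = 157.4665; S(2,+2) = 221.2322
  k=3: S(3,-3) = 40.4155; S(3,-2) = 56.7816; S(3,-1) = 79.7752; S(3,+0) = 112.0800; S(3,+1) = 157.4665; S(3,+2) = 221.2322; S(3,+3) = 310.8197
Terminal payoffs V(N, j) = max(K - S_T, 0):
  V(3,-3) = 65.914519; V(3,-2) = 49.548367; V(3,-1) = 26.554782; V(3,+0) = 0.000000; V(3,+1) = 0.000000; V(3,+2) = 0.000000; V(3,+3) = 0.000000
Backward induction: V(k, j) = exp(-r*dt) * [p_u * V(k+1, j+1) + p_m * V(k+1, j) + p_d * V(k+1, j-1)]
  V(2,-2) = exp(-r*dt) * [p_u*26.554782 + p_m*49.548367 + p_d*65.914519] = 48.988315
  V(2,-1) = exp(-r*dt) * [p_u*0.000000 + p_m*26.554782 + p_d*49.548367] = 26.833013
  V(2,+0) = exp(-r*dt) * [p_u*0.000000 + p_m*0.000000 + p_d*26.554782] = 4.943474
  V(2,+1) = exp(-r*dt) * [p_u*0.000000 + p_m*0.000000 + p_d*0.000000] = 0.000000
  V(2,+2) = exp(-r*dt) * [p_u*0.000000 + p_m*0.000000 + p_d*0.000000] = 0.000000
  V(1,-1) = exp(-r*dt) * [p_u*4.943474 + p_m*26.833013 + p_d*48.988315] = 27.632030
  V(1,+0) = exp(-r*dt) * [p_u*0.000000 + p_m*4.943474 + p_d*26.833013] = 8.273389
  V(1,+1) = exp(-r*dt) * [p_u*0.000000 + p_m*0.000000 + p_d*4.943474] = 0.920284
  V(0,+0) = exp(-r*dt) * [p_u*0.920284 + p_m*8.273389 + p_d*27.632030] = 10.764079

Answer: Price = V(0,0) = 10.7641


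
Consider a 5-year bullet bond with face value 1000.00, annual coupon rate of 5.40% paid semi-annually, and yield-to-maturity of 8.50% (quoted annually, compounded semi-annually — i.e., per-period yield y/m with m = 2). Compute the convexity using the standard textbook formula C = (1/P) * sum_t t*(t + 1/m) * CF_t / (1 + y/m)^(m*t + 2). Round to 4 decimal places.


Coupon per period c = face * coupon_rate / m = 27.000000
Periods per year m = 2; per-period yield y/m = 0.042500
Number of cashflows N = 10
Cashflows (t years, CF_t, discount factor 1/(1+y/m)^(m*t), PV):
  t = 0.5000: CF_t = 27.000000, DF = 0.959233, PV = 25.899281
  t = 1.0000: CF_t = 27.000000, DF = 0.920127, PV = 24.843435
  t = 1.5000: CF_t = 27.000000, DF = 0.882616, PV = 23.830633
  t = 2.0000: CF_t = 27.000000, DF = 0.846634, PV = 22.859120
  t = 2.5000: CF_t = 27.000000, DF = 0.812119, PV = 21.927214
  t = 3.0000: CF_t = 27.000000, DF = 0.779011, PV = 21.033298
  t = 3.5000: CF_t = 27.000000, DF = 0.747253, PV = 20.175826
  t = 4.0000: CF_t = 27.000000, DF = 0.716789, PV = 19.353310
  t = 4.5000: CF_t = 27.000000, DF = 0.687568, PV = 18.564326
  t = 5.0000: CF_t = 1027.000000, DF = 0.659537, PV = 677.344809
Price P = sum_t PV_t = 875.831251
Convexity numerator sum_t t*(t + 1/m) * CF_t / (1+y/m)^(m*t + 2):
  t = 0.5000: term = 11.915316
  t = 1.0000: term = 34.288680
  t = 1.5000: term = 65.781641
  t = 2.0000: term = 105.166492
  t = 2.5000: term = 151.318693
  t = 3.0000: term = 203.209756
  t = 3.5000: term = 259.900567
  t = 4.0000: term = 320.535129
  t = 4.5000: term = 384.334687
  t = 5.0000: term = 17139.193173
Convexity = (1/P) * sum = 18675.644134 / 875.831251 = 21.323336

Answer: Convexity = 21.3233


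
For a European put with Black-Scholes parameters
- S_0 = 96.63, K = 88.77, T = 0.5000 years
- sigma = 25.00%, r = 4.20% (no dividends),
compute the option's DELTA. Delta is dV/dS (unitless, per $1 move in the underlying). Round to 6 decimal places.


Answer: Delta = -0.246006

Derivation:
d1 = 0.6871126125; d2 = 0.5103359172
phi(d1) = 0.3150574095; exp(-qT) = 1.0000000000; exp(-rT) = 0.9792189646
N(-d1) = 0.2460058834
Delta = -exp(-qT) * N(-d1) = -1.0000000000 * 0.2460058834 = -0.246006


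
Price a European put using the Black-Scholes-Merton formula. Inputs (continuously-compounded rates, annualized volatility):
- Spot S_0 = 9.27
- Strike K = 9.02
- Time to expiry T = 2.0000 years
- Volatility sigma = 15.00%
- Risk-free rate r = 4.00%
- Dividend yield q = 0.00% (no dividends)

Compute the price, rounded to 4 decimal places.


Answer: Price = 0.3641

Derivation:
d1 = (ln(S/K) + (r - q + 0.5*sigma^2) * T) / (sigma * sqrt(T)) = 0.61206713
d2 = d1 - sigma * sqrt(T) = 0.39993510
exp(-rT) = 0.92311635; exp(-qT) = 1.00000000
P = K * exp(-rT) * N(-d2) - S_0 * exp(-qT) * N(-d1)
N(-d1) = 0.27024667; N(-d2) = 0.34460216
P = 9.0200 * 0.92311635 * 0.34460216 - 9.2700 * 1.00000000 * 0.27024667 = 0.3641


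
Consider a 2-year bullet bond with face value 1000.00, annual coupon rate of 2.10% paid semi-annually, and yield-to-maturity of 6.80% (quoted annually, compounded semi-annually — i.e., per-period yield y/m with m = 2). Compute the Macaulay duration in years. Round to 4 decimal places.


Answer: Macaulay duration = 1.9674 years

Derivation:
Coupon per period c = face * coupon_rate / m = 10.500000
Periods per year m = 2; per-period yield y/m = 0.034000
Number of cashflows N = 4
Cashflows (t years, CF_t, discount factor 1/(1+y/m)^(m*t), PV):
  t = 0.5000: CF_t = 10.500000, DF = 0.967118, PV = 10.154739
  t = 1.0000: CF_t = 10.500000, DF = 0.935317, PV = 9.820831
  t = 1.5000: CF_t = 10.500000, DF = 0.904562, PV = 9.497902
  t = 2.0000: CF_t = 1010.500000, DF = 0.874818, PV = 884.003863
Price P = sum_t PV_t = 913.477334
Macaulay numerator sum_t t * PV_t:
  t * PV_t at t = 0.5000: 5.077369
  t * PV_t at t = 1.0000: 9.820831
  t * PV_t at t = 1.5000: 14.246853
  t * PV_t at t = 2.0000: 1768.007726
Macaulay duration D = (sum_t t * PV_t) / P = 1797.152779 / 913.477334 = 1.967375


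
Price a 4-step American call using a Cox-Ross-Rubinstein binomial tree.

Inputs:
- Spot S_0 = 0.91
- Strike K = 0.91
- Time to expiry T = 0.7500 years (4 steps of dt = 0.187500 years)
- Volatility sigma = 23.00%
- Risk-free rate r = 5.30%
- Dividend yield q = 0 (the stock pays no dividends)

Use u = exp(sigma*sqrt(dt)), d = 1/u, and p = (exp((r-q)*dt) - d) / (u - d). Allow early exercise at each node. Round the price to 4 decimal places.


dt = T/N = 0.187500
u = exp(sigma*sqrt(dt)) = 1.104721; d = 1/u = 0.905206
p = (exp((r-q)*dt) - d) / (u - d) = 0.525179
Discount per step: exp(-r*dt) = 0.990112
Stock lattice S(k, i) with i counting down-moves:
  k=0: S(0,0) = 0.9100
  k=1: S(1,0) = 1.0053; S(1,1) = 0.8237
  k=2: S(2,0) = 1.1106; S(2,1) = 0.9100; S(2,2) = 0.7457
  k=3: S(3,0) = 1.2269; S(3,1) = 1.0053; S(3,2) = 0.8237; S(3,3) = 0.6750
  k=4: S(4,0) = 1.3554; S(4,1) = 1.1106; S(4,2) = 0.9100; S(4,3) = 0.7457; S(4,4) = 0.6110
Terminal payoffs V(N, i) = max(S_T - K, 0):
  V(4,0) = 0.445352; V(4,1) = 0.200572; V(4,2) = 0.000000; V(4,3) = 0.000000; V(4,4) = 0.000000
Backward induction: V(k, i) = exp(-r*dt) * [p * V(k+1, i) + (1-p) * V(k+1, i+1)]; then take max(V_cont, immediate exercise) for American.
  V(3,0) = exp(-r*dt) * [p*0.445352 + (1-p)*0.200572] = 0.325871; exercise = 0.316872; V(3,0) = max -> 0.325871
  V(3,1) = exp(-r*dt) * [p*0.200572 + (1-p)*0.000000] = 0.104295; exercise = 0.095296; V(3,1) = max -> 0.104295
  V(3,2) = exp(-r*dt) * [p*0.000000 + (1-p)*0.000000] = 0.000000; exercise = 0.000000; V(3,2) = max -> 0.000000
  V(3,3) = exp(-r*dt) * [p*0.000000 + (1-p)*0.000000] = 0.000000; exercise = 0.000000; V(3,3) = max -> 0.000000
  V(2,0) = exp(-r*dt) * [p*0.325871 + (1-p)*0.104295] = 0.218480; exercise = 0.200572; V(2,0) = max -> 0.218480
  V(2,1) = exp(-r*dt) * [p*0.104295 + (1-p)*0.000000] = 0.054232; exercise = 0.000000; V(2,1) = max -> 0.054232
  V(2,2) = exp(-r*dt) * [p*0.000000 + (1-p)*0.000000] = 0.000000; exercise = 0.000000; V(2,2) = max -> 0.000000
  V(1,0) = exp(-r*dt) * [p*0.218480 + (1-p)*0.054232] = 0.139102; exercise = 0.095296; V(1,0) = max -> 0.139102
  V(1,1) = exp(-r*dt) * [p*0.054232 + (1-p)*0.000000] = 0.028200; exercise = 0.000000; V(1,1) = max -> 0.028200
  V(0,0) = exp(-r*dt) * [p*0.139102 + (1-p)*0.028200] = 0.085588; exercise = 0.000000; V(0,0) = max -> 0.085588

Answer: Price = V(0,0) = 0.0856


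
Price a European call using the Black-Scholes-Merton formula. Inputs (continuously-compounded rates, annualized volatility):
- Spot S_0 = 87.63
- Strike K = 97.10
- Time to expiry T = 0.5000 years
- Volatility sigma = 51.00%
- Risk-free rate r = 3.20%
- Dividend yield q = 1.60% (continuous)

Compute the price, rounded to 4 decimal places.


Answer: Price = 9.1846

Derivation:
d1 = (ln(S/K) + (r - q + 0.5*sigma^2) * T) / (sigma * sqrt(T)) = -0.08206035
d2 = d1 - sigma * sqrt(T) = -0.44268481
exp(-rT) = 0.98412732; exp(-qT) = 0.99203191
C = S_0 * exp(-qT) * N(d1) - K * exp(-rT) * N(d2)
N(d1) = 0.46729936; N(d2) = 0.32899687
C = 87.6300 * 0.99203191 * 0.46729936 - 97.1000 * 0.98412732 * 0.32899687 = 9.1846


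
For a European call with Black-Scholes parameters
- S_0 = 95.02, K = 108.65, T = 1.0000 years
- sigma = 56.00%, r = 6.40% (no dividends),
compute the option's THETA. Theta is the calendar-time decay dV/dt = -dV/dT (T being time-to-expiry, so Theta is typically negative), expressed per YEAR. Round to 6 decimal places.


d1 = 0.1549208733; d2 = -0.4050791267
phi(d1) = 0.3941834883; exp(-qT) = 1.0000000000; exp(-rT) = 0.9380049995
Theta = -S*exp(-qT)*phi(d1)*sigma/(2*sqrt(T)) - r*K*exp(-rT)*N(d2) + q*S*exp(-qT)*N(d1)
N(d1) = 0.5615581511; N(d2) = 0.3427096745; sqrt(T) = 1.0000000000
Term 1 = -95.0200 * 1.0000000000 * 0.3941834883 * 0.5600 / (2 * 1.0000000000) = -10.4874882163
Term 2 = -0.0640 * 108.6500 * 0.9380049995 * 0.3427096745 = -2.2353278152
Term 3 = 0 (no dividend yield, q = 0)
Theta = -10.4874882163 + (-2.2353278152) + (0.0000000000) = -12.722816

Answer: Theta = -12.722816


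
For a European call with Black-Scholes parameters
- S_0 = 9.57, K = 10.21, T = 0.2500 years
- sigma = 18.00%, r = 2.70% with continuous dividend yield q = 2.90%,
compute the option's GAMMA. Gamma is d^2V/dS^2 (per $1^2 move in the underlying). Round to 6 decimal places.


Answer: Gamma = 0.364963

Derivation:
d1 = -0.6798269635; d2 = -0.7698269635
phi(d1) = 0.3166301570; exp(-qT) = 0.9927762179; exp(-rT) = 0.9932727301
Gamma = exp(-qT) * phi(d1) / (S * sigma * sqrt(T)) = 0.9927762179 * 0.3166301570 / (9.5700 * 0.1800 * 0.5000000000) = 0.364963


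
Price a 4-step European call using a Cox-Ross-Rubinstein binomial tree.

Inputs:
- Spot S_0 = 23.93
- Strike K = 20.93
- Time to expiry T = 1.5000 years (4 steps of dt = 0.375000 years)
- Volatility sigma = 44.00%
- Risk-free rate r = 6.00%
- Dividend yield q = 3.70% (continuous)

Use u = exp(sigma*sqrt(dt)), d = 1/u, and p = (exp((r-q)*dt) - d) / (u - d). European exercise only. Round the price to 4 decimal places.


dt = T/N = 0.375000
u = exp(sigma*sqrt(dt)) = 1.309236; d = 1/u = 0.763804
p = (exp((r-q)*dt) - d) / (u - d) = 0.448925
Discount per step: exp(-r*dt) = 0.977751
Stock lattice S(k, i) with i counting down-moves:
  k=0: S(0,0) = 23.9300
  k=1: S(1,0) = 31.3300; S(1,1) = 18.2778
  k=2: S(2,0) = 41.0184; S(2,1) = 23.9300; S(2,2) = 13.9607
  k=3: S(3,0) = 53.7028; S(3,1) = 31.3300; S(3,2) = 18.2778; S(3,3) = 10.6632
  k=4: S(4,0) = 70.3096; S(4,1) = 41.0184; S(4,2) = 23.9300; S(4,3) = 13.9607; S(4,4) = 8.1446
Terminal payoffs V(N, i) = max(S_T - K, 0):
  V(4,0) = 49.379603; V(4,1) = 20.088396; V(4,2) = 3.000000; V(4,3) = 0.000000; V(4,4) = 0.000000
Backward induction: V(k, i) = exp(-r*dt) * [p * V(k+1, i) + (1-p) * V(k+1, i+1)].
  V(3,0) = exp(-r*dt) * [p*49.379603 + (1-p)*20.088396] = 32.498453
  V(3,1) = exp(-r*dt) * [p*20.088396 + (1-p)*3.000000] = 10.433985
  V(3,2) = exp(-r*dt) * [p*3.000000 + (1-p)*0.000000] = 1.316811
  V(3,3) = exp(-r*dt) * [p*0.000000 + (1-p)*0.000000] = 0.000000
  V(2,0) = exp(-r*dt) * [p*32.498453 + (1-p)*10.433985] = 19.886756
  V(2,1) = exp(-r*dt) * [p*10.433985 + (1-p)*1.316811] = 5.289380
  V(2,2) = exp(-r*dt) * [p*1.316811 + (1-p)*0.000000] = 0.577997
  V(1,0) = exp(-r*dt) * [p*19.886756 + (1-p)*5.289380] = 11.579029
  V(1,1) = exp(-r*dt) * [p*5.289380 + (1-p)*0.577997] = 2.633139
  V(0,0) = exp(-r*dt) * [p*11.579029 + (1-p)*2.633139] = 6.501238

Answer: Price = V(0,0) = 6.5012


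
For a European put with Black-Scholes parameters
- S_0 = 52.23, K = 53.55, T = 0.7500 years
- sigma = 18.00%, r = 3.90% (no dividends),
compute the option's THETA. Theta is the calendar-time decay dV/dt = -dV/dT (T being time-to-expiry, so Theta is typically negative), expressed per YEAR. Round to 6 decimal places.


d1 = 0.1054706394; d2 = -0.0504139333
phi(d1) = 0.3967295118; exp(-qT) = 1.0000000000; exp(-rT) = 0.9711736407
Theta = -S*exp(-qT)*phi(d1)*sigma/(2*sqrt(T)) + r*K*exp(-rT)*N(-d2) - q*S*exp(-qT)*N(-d1)
N(-d1) = 0.4580011832; N(-d2) = 0.5201037333; sqrt(T) = 0.8660254038
Term 1 = -52.2300 * 1.0000000000 * 0.3967295118 * 0.1800 / (2 * 0.8660254038) = -2.1534084427
Term 2 = 0.0390 * 53.5500 * 0.9711736407 * 0.5201037333 = 1.0548991436
Term 3 = 0 (no dividend yield, q = 0)
Theta = -2.1534084427 + (1.0548991436) + (0.0000000000) = -1.098509

Answer: Theta = -1.098509


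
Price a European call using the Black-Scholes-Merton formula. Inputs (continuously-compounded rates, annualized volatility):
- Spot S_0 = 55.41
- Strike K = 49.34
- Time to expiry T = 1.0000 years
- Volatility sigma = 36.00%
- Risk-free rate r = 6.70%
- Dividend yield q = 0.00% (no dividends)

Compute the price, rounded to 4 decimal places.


Answer: Price = 12.7917

Derivation:
d1 = (ln(S/K) + (r - q + 0.5*sigma^2) * T) / (sigma * sqrt(T)) = 0.68840270
d2 = d1 - sigma * sqrt(T) = 0.32840270
exp(-rT) = 0.93519520; exp(-qT) = 1.00000000
C = S_0 * exp(-qT) * N(d1) - K * exp(-rT) * N(d2)
N(d1) = 0.75440039; N(d2) = 0.62869640
C = 55.4100 * 1.00000000 * 0.75440039 - 49.3400 * 0.93519520 * 0.62869640 = 12.7917


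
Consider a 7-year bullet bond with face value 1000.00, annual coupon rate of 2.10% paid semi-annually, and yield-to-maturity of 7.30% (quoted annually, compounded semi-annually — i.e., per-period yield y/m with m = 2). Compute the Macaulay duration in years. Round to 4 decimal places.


Coupon per period c = face * coupon_rate / m = 10.500000
Periods per year m = 2; per-period yield y/m = 0.036500
Number of cashflows N = 14
Cashflows (t years, CF_t, discount factor 1/(1+y/m)^(m*t), PV):
  t = 0.5000: CF_t = 10.500000, DF = 0.964785, PV = 10.130246
  t = 1.0000: CF_t = 10.500000, DF = 0.930811, PV = 9.773513
  t = 1.5000: CF_t = 10.500000, DF = 0.898033, PV = 9.429342
  t = 2.0000: CF_t = 10.500000, DF = 0.866409, PV = 9.097291
  t = 2.5000: CF_t = 10.500000, DF = 0.835898, PV = 8.776933
  t = 3.0000: CF_t = 10.500000, DF = 0.806462, PV = 8.467856
  t = 3.5000: CF_t = 10.500000, DF = 0.778063, PV = 8.169663
  t = 4.0000: CF_t = 10.500000, DF = 0.750664, PV = 7.881971
  t = 4.5000: CF_t = 10.500000, DF = 0.724230, PV = 7.604410
  t = 5.0000: CF_t = 10.500000, DF = 0.698726, PV = 7.336624
  t = 5.5000: CF_t = 10.500000, DF = 0.674121, PV = 7.078267
  t = 6.0000: CF_t = 10.500000, DF = 0.650382, PV = 6.829008
  t = 6.5000: CF_t = 10.500000, DF = 0.627479, PV = 6.588527
  t = 7.0000: CF_t = 1010.500000, DF = 0.605382, PV = 611.738801
Price P = sum_t PV_t = 718.902451
Macaulay numerator sum_t t * PV_t:
  t * PV_t at t = 0.5000: 5.065123
  t * PV_t at t = 1.0000: 9.773513
  t * PV_t at t = 1.5000: 14.144013
  t * PV_t at t = 2.0000: 18.194581
  t * PV_t at t = 2.5000: 21.942332
  t * PV_t at t = 3.0000: 25.403568
  t * PV_t at t = 3.5000: 28.593821
  t * PV_t at t = 4.0000: 31.527885
  t * PV_t at t = 4.5000: 34.219846
  t * PV_t at t = 5.0000: 36.683118
  t * PV_t at t = 5.5000: 38.930467
  t * PV_t at t = 6.0000: 40.974048
  t * PV_t at t = 6.5000: 42.825424
  t * PV_t at t = 7.0000: 4282.171610
Macaulay duration D = (sum_t t * PV_t) / P = 4630.449349 / 718.902451 = 6.440998

Answer: Macaulay duration = 6.4410 years


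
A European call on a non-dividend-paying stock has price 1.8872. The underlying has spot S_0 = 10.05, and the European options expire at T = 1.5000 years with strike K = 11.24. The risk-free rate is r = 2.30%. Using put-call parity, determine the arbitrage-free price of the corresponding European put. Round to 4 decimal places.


Answer: Put price = 2.6960

Derivation:
Put-call parity: C - P = S_0 * exp(-qT) - K * exp(-rT).
S_0 * exp(-qT) = 10.0500 * 1.00000000 = 10.05000000
K * exp(-rT) = 11.2400 * 0.96608834 = 10.85883294
P = C - S*exp(-qT) + K*exp(-rT)
P = 1.8872 - 10.05000000 + 10.85883294 = 2.6960


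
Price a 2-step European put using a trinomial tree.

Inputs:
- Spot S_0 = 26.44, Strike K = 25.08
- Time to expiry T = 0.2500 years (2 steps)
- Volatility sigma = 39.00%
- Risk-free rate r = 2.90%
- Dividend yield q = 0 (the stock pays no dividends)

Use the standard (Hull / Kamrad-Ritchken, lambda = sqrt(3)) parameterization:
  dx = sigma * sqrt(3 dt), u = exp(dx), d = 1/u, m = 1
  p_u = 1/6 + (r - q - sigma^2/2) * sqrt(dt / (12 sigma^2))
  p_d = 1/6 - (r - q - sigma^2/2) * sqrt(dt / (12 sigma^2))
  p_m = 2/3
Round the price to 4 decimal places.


Answer: Price = V(0,0) = 1.2846

Derivation:
dt = T/N = 0.125000; dx = sigma*sqrt(3*dt) = 0.238825
u = exp(dx) = 1.269757; d = 1/u = 0.787552
p_u = 0.154354, p_m = 0.666667, p_d = 0.178980
Discount per step: exp(-r*dt) = 0.996382
Stock lattice S(k, j) with j the centered position index:
  k=0: S(0,+0) = 26.4400
  k=1: S(1,-1) = 20.8229; S(1,+0) = 26.4400; S(1,+1) = 33.5724
  k=2: S(2,-2) = 16.3991; S(2,-1) = 20.8229; S(2,+0) = 26.4400; S(2,+1) = 33.5724; S(2,+2) = 42.6287
Terminal payoffs V(N, j) = max(K - S_T, 0):
  V(2,-2) = 8.680883; V(2,-1) = 4.257112; V(2,+0) = 0.000000; V(2,+1) = 0.000000; V(2,+2) = 0.000000
Backward induction: V(k, j) = exp(-r*dt) * [p_u * V(k+1, j+1) + p_m * V(k+1, j) + p_d * V(k+1, j-1)]
  V(1,-1) = exp(-r*dt) * [p_u*0.000000 + p_m*4.257112 + p_d*8.680883] = 4.375884
  V(1,+0) = exp(-r*dt) * [p_u*0.000000 + p_m*0.000000 + p_d*4.257112] = 0.759179
  V(1,+1) = exp(-r*dt) * [p_u*0.000000 + p_m*0.000000 + p_d*0.000000] = 0.000000
  V(0,+0) = exp(-r*dt) * [p_u*0.000000 + p_m*0.759179 + p_d*4.375884] = 1.284648


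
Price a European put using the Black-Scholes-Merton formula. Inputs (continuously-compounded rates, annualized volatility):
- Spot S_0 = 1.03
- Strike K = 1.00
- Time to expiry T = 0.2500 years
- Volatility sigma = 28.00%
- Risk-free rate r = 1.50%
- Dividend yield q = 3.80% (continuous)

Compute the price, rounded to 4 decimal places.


d1 = (ln(S/K) + (r - q + 0.5*sigma^2) * T) / (sigma * sqrt(T)) = 0.24006287
d2 = d1 - sigma * sqrt(T) = 0.10006287
exp(-rT) = 0.99625702; exp(-qT) = 0.99054498
P = K * exp(-rT) * N(-d2) - S_0 * exp(-qT) * N(-d1)
N(-d1) = 0.40514076; N(-d2) = 0.46014721
P = 1.0000 * 0.99625702 * 0.46014721 - 1.0300 * 0.99054498 * 0.40514076 = 0.0451

Answer: Price = 0.0451


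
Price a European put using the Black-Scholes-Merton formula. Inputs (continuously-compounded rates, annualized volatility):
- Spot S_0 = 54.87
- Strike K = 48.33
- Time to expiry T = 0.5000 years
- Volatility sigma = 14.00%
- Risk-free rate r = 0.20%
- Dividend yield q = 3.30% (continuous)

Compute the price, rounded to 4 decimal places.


Answer: Price = 0.3294

Derivation:
d1 = (ln(S/K) + (r - q + 0.5*sigma^2) * T) / (sigma * sqrt(T)) = 1.17495151
d2 = d1 - sigma * sqrt(T) = 1.07595656
exp(-rT) = 0.99900050; exp(-qT) = 0.98363538
P = K * exp(-rT) * N(-d2) - S_0 * exp(-qT) * N(-d1)
N(-d1) = 0.12000706; N(-d2) = 0.14097334
P = 48.3300 * 0.99900050 * 0.14097334 - 54.8700 * 0.98363538 * 0.12000706 = 0.3294


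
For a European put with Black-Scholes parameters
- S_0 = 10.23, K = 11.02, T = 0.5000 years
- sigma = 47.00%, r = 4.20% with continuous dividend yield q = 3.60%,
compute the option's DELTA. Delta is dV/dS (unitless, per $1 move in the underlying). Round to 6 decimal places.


d1 = -0.0486315660; d2 = -0.3809717532
phi(d1) = 0.3984708041; exp(-qT) = 0.9821610324; exp(-rT) = 0.9792189646
N(-d1) = 0.5193935432
Delta = -exp(-qT) * N(-d1) = -0.9821610324 * 0.5193935432 = -0.510128

Answer: Delta = -0.510128


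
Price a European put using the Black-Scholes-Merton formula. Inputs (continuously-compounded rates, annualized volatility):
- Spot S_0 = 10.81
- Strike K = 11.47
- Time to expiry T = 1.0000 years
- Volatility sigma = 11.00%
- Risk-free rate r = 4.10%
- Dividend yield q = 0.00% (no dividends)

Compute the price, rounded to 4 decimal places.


Answer: Price = 0.5847

Derivation:
d1 = (ln(S/K) + (r - q + 0.5*sigma^2) * T) / (sigma * sqrt(T)) = -0.11103000
d2 = d1 - sigma * sqrt(T) = -0.22103000
exp(-rT) = 0.95982913; exp(-qT) = 1.00000000
P = K * exp(-rT) * N(-d2) - S_0 * exp(-qT) * N(-d1)
N(-d1) = 0.54420372; N(-d2) = 0.58746546
P = 11.4700 * 0.95982913 * 0.58746546 - 10.8100 * 1.00000000 * 0.54420372 = 0.5847


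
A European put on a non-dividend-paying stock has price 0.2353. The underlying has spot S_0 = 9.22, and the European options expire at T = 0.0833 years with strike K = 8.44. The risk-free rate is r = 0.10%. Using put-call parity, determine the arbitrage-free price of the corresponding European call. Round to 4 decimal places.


Put-call parity: C - P = S_0 * exp(-qT) - K * exp(-rT).
S_0 * exp(-qT) = 9.2200 * 1.00000000 = 9.22000000
K * exp(-rT) = 8.4400 * 0.99991670 = 8.43929698
C = P + S*exp(-qT) - K*exp(-rT)
C = 0.2353 + 9.22000000 - 8.43929698 = 1.0160

Answer: Call price = 1.0160


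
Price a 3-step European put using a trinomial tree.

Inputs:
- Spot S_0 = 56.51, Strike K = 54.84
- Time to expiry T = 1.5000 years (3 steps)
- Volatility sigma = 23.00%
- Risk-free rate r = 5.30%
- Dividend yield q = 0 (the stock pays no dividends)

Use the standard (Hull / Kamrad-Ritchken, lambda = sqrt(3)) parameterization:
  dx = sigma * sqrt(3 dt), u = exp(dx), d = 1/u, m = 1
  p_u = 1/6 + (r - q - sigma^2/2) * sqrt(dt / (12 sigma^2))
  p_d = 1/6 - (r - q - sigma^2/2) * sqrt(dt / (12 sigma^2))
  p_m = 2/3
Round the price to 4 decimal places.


Answer: Price = V(0,0) = 3.2224

Derivation:
dt = T/N = 0.500000; dx = sigma*sqrt(3*dt) = 0.281691
u = exp(dx) = 1.325370; d = 1/u = 0.754507
p_u = 0.190230, p_m = 0.666667, p_d = 0.143104
Discount per step: exp(-r*dt) = 0.973848
Stock lattice S(k, j) with j the centered position index:
  k=0: S(0,+0) = 56.5100
  k=1: S(1,-1) = 42.6372; S(1,+0) = 56.5100; S(1,+1) = 74.8966
  k=2: S(2,-2) = 32.1700; S(2,-1) = 42.6372; S(2,+0) = 56.5100; S(2,+1) = 74.8966; S(2,+2) = 99.2657
  k=3: S(3,-3) = 24.2725; S(3,-2) = 32.1700; S(3,-1) = 42.6372; S(3,+0) = 56.5100; S(3,+1) = 74.8966; S(3,+2) = 99.2657; S(3,+3) = 131.5638
Terminal payoffs V(N, j) = max(K - S_T, 0):
  V(3,-3) = 30.567509; V(3,-2) = 22.669980; V(3,-1) = 12.202835; V(3,+0) = 0.000000; V(3,+1) = 0.000000; V(3,+2) = 0.000000; V(3,+3) = 0.000000
Backward induction: V(k, j) = exp(-r*dt) * [p_u * V(k+1, j+1) + p_m * V(k+1, j) + p_d * V(k+1, j-1)]
  V(2,-2) = exp(-r*dt) * [p_u*12.202835 + p_m*22.669980 + p_d*30.567509] = 21.238636
  V(2,-1) = exp(-r*dt) * [p_u*0.000000 + p_m*12.202835 + p_d*22.669980] = 11.081787
  V(2,+0) = exp(-r*dt) * [p_u*0.000000 + p_m*0.000000 + p_d*12.202835] = 1.700602
  V(2,+1) = exp(-r*dt) * [p_u*0.000000 + p_m*0.000000 + p_d*0.000000] = 0.000000
  V(2,+2) = exp(-r*dt) * [p_u*0.000000 + p_m*0.000000 + p_d*0.000000] = 0.000000
  V(1,-1) = exp(-r*dt) * [p_u*1.700602 + p_m*11.081787 + p_d*21.238636] = 10.469537
  V(1,+0) = exp(-r*dt) * [p_u*0.000000 + p_m*1.700602 + p_d*11.081787] = 2.648456
  V(1,+1) = exp(-r*dt) * [p_u*0.000000 + p_m*0.000000 + p_d*1.700602] = 0.236998
  V(0,+0) = exp(-r*dt) * [p_u*0.236998 + p_m*2.648456 + p_d*10.469537] = 3.222415


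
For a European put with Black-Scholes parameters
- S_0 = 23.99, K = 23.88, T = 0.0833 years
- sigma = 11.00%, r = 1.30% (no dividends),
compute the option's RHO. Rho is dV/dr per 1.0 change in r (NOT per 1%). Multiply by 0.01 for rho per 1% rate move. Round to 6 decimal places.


d1 = 0.1947420375; d2 = 0.1629941242
phi(d1) = 0.3914487168; exp(-qT) = 1.0000000000; exp(-rT) = 0.9989176861
N(-d2) = 0.4352615305
Rho = -K*T*exp(-rT)*N(-d2) = -23.8800 * 0.0833 * 0.9989176861 * 0.4352615305 = -0.864887

Answer: Rho = -0.864887


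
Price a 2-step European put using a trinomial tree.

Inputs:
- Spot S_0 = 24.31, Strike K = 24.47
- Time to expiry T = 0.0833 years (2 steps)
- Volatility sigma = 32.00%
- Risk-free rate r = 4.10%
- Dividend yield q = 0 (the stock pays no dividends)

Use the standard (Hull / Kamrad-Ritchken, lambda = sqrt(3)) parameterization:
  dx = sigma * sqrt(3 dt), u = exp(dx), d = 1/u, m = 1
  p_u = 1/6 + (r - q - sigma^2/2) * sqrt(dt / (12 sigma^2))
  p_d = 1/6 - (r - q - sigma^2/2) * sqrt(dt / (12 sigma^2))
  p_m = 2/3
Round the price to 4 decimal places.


Answer: Price = V(0,0) = 0.8417

Derivation:
dt = T/N = 0.041650; dx = sigma*sqrt(3*dt) = 0.113114
u = exp(dx) = 1.119760; d = 1/u = 0.893048
p_u = 0.164789, p_m = 0.666667, p_d = 0.168545
Discount per step: exp(-r*dt) = 0.998294
Stock lattice S(k, j) with j the centered position index:
  k=0: S(0,+0) = 24.3100
  k=1: S(1,-1) = 21.7100; S(1,+0) = 24.3100; S(1,+1) = 27.2214
  k=2: S(2,-2) = 19.3881; S(2,-1) = 21.7100; S(2,+0) = 24.3100; S(2,+1) = 27.2214; S(2,+2) = 30.4814
Terminal payoffs V(N, j) = max(K - S_T, 0):
  V(2,-2) = 5.081912; V(2,-1) = 2.759992; V(2,+0) = 0.160000; V(2,+1) = 0.000000; V(2,+2) = 0.000000
Backward induction: V(k, j) = exp(-r*dt) * [p_u * V(k+1, j+1) + p_m * V(k+1, j) + p_d * V(k+1, j-1)]
  V(1,-1) = exp(-r*dt) * [p_u*0.160000 + p_m*2.759992 + p_d*5.081912] = 2.718244
  V(1,+0) = exp(-r*dt) * [p_u*0.000000 + p_m*0.160000 + p_d*2.759992] = 0.570873
  V(1,+1) = exp(-r*dt) * [p_u*0.000000 + p_m*0.000000 + p_d*0.160000] = 0.026921
  V(0,+0) = exp(-r*dt) * [p_u*0.026921 + p_m*0.570873 + p_d*2.718244] = 0.841725


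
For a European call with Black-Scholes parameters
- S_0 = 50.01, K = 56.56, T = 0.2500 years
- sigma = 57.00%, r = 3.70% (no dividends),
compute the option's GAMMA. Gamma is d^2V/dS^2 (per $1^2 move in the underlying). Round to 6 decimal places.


d1 = -0.2569001269; d2 = -0.5419001269
phi(d1) = 0.3859924880; exp(-qT) = 1.0000000000; exp(-rT) = 0.9907926496
Gamma = exp(-qT) * phi(d1) / (S * sigma * sqrt(T)) = 1.0000000000 * 0.3859924880 / (50.0100 * 0.5700 * 0.5000000000) = 0.027082

Answer: Gamma = 0.027082


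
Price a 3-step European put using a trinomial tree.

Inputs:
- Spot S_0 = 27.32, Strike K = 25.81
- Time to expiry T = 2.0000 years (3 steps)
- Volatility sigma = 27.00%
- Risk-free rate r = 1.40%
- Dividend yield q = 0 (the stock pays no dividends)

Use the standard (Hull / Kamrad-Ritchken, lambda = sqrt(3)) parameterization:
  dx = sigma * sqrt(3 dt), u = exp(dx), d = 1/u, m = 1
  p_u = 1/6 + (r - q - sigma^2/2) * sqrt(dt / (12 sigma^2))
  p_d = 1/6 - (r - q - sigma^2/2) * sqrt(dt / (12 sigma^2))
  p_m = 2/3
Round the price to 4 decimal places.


dt = T/N = 0.666667; dx = sigma*sqrt(3*dt) = 0.381838
u = exp(dx) = 1.464974; d = 1/u = 0.682606
p_u = 0.147068, p_m = 0.666667, p_d = 0.186265
Discount per step: exp(-r*dt) = 0.990710
Stock lattice S(k, j) with j the centered position index:
  k=0: S(0,+0) = 27.3200
  k=1: S(1,-1) = 18.6488; S(1,+0) = 27.3200; S(1,+1) = 40.0231
  k=2: S(2,-2) = 12.7298; S(2,-1) = 18.6488; S(2,+0) = 27.3200; S(2,+1) = 40.0231; S(2,+2) = 58.6328
  k=3: S(3,-3) = 8.6894; S(3,-2) = 12.7298; S(3,-1) = 18.6488; S(3,+0) = 27.3200; S(3,+1) = 40.0231; S(3,+2) = 58.6328; S(3,+3) = 85.8955
Terminal payoffs V(N, j) = max(K - S_T, 0):
  V(3,-3) = 17.120581; V(3,-2) = 13.080225; V(3,-1) = 7.161208; V(3,+0) = 0.000000; V(3,+1) = 0.000000; V(3,+2) = 0.000000; V(3,+3) = 0.000000
Backward induction: V(k, j) = exp(-r*dt) * [p_u * V(k+1, j+1) + p_m * V(k+1, j) + p_d * V(k+1, j-1)]
  V(2,-2) = exp(-r*dt) * [p_u*7.161208 + p_m*13.080225 + p_d*17.120581] = 12.841882
  V(2,-1) = exp(-r*dt) * [p_u*0.000000 + p_m*7.161208 + p_d*13.080225] = 7.143540
  V(2,+0) = exp(-r*dt) * [p_u*0.000000 + p_m*0.000000 + p_d*7.161208] = 1.321490
  V(2,+1) = exp(-r*dt) * [p_u*0.000000 + p_m*0.000000 + p_d*0.000000] = 0.000000
  V(2,+2) = exp(-r*dt) * [p_u*0.000000 + p_m*0.000000 + p_d*0.000000] = 0.000000
  V(1,-1) = exp(-r*dt) * [p_u*1.321490 + p_m*7.143540 + p_d*12.841882] = 7.280432
  V(1,+0) = exp(-r*dt) * [p_u*0.000000 + p_m*1.321490 + p_d*7.143540] = 2.191038
  V(1,+1) = exp(-r*dt) * [p_u*0.000000 + p_m*0.000000 + p_d*1.321490] = 0.243860
  V(0,+0) = exp(-r*dt) * [p_u*0.243860 + p_m*2.191038 + p_d*7.280432] = 2.826144

Answer: Price = V(0,0) = 2.8261


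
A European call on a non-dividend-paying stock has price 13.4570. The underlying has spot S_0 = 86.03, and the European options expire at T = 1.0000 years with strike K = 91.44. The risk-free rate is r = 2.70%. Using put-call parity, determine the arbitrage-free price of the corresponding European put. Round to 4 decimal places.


Put-call parity: C - P = S_0 * exp(-qT) - K * exp(-rT).
S_0 * exp(-qT) = 86.0300 * 1.00000000 = 86.03000000
K * exp(-rT) = 91.4400 * 0.97336124 = 89.00415192
P = C - S*exp(-qT) + K*exp(-rT)
P = 13.4570 - 86.03000000 + 89.00415192 = 16.4312

Answer: Put price = 16.4312


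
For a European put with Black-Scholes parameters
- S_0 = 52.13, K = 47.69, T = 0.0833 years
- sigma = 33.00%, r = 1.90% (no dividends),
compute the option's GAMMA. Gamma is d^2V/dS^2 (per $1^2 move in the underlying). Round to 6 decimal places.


d1 = 0.9988819372; d2 = 0.9036381973
phi(d1) = 0.2422412629; exp(-qT) = 1.0000000000; exp(-rT) = 0.9984185518
Gamma = exp(-qT) * phi(d1) / (S * sigma * sqrt(T)) = 1.0000000000 * 0.2422412629 / (52.1300 * 0.3300 * 0.2886173938) = 0.048789

Answer: Gamma = 0.048789


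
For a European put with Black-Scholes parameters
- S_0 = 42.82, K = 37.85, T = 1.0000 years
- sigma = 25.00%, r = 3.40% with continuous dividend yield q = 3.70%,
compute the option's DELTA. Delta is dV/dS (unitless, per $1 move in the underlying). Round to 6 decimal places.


Answer: Delta = -0.262209

Derivation:
d1 = 0.6064972131; d2 = 0.3564972131
phi(d1) = 0.3319211070; exp(-qT) = 0.9636761353; exp(-rT) = 0.9665715046
N(-d1) = 0.2720923162
Delta = -exp(-qT) * N(-d1) = -0.9636761353 * 0.2720923162 = -0.262209


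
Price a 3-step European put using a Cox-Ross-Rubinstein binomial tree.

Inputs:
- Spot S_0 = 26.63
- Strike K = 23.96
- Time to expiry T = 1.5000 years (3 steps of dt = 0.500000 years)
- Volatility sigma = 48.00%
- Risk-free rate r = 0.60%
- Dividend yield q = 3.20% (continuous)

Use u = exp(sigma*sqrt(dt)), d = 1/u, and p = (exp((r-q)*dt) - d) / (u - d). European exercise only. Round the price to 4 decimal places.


Answer: Price = V(0,0) = 5.2546

Derivation:
dt = T/N = 0.500000
u = exp(sigma*sqrt(dt)) = 1.404121; d = 1/u = 0.712189
p = (exp((r-q)*dt) - d) / (u - d) = 0.397286
Discount per step: exp(-r*dt) = 0.997004
Stock lattice S(k, i) with i counting down-moves:
  k=0: S(0,0) = 26.6300
  k=1: S(1,0) = 37.3917; S(1,1) = 18.9656
  k=2: S(2,0) = 52.5025; S(2,1) = 26.6300; S(2,2) = 13.5071
  k=3: S(3,0) = 73.7199; S(3,1) = 37.3917; S(3,2) = 18.9656; S(3,3) = 9.6196
Terminal payoffs V(N, i) = max(K - S_T, 0):
  V(3,0) = 0.000000; V(3,1) = 0.000000; V(3,2) = 4.994394; V(3,3) = 14.340381
Backward induction: V(k, i) = exp(-r*dt) * [p * V(k+1, i) + (1-p) * V(k+1, i+1)].
  V(2,0) = exp(-r*dt) * [p*0.000000 + (1-p)*0.000000] = 0.000000
  V(2,1) = exp(-r*dt) * [p*0.000000 + (1-p)*4.994394] = 3.001173
  V(2,2) = exp(-r*dt) * [p*4.994394 + (1-p)*14.340381] = 10.595516
  V(1,0) = exp(-r*dt) * [p*0.000000 + (1-p)*3.001173] = 1.803431
  V(1,1) = exp(-r*dt) * [p*3.001173 + (1-p)*10.595516] = 7.555688
  V(0,0) = exp(-r*dt) * [p*1.803431 + (1-p)*7.555688] = 5.254609


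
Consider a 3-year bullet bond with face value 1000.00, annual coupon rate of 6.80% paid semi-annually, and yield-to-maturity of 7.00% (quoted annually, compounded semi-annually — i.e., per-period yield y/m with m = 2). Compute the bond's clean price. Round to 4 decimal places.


Answer: Price = 994.6714

Derivation:
Coupon per period c = face * coupon_rate / m = 34.000000
Periods per year m = 2; per-period yield y/m = 0.035000
Number of cashflows N = 6
Cashflows (t years, CF_t, discount factor 1/(1+y/m)^(m*t), PV):
  t = 0.5000: CF_t = 34.000000, DF = 0.966184, PV = 32.850242
  t = 1.0000: CF_t = 34.000000, DF = 0.933511, PV = 31.739364
  t = 1.5000: CF_t = 34.000000, DF = 0.901943, PV = 30.666052
  t = 2.0000: CF_t = 34.000000, DF = 0.871442, PV = 29.629036
  t = 2.5000: CF_t = 34.000000, DF = 0.841973, PV = 28.627088
  t = 3.0000: CF_t = 1034.000000, DF = 0.813501, PV = 841.159666
Price P = sum_t PV_t = 994.671447
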